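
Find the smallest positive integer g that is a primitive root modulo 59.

2

φ(59) = 59 − 1 = 58 = 2 · 29.
g is a primitive root iff g^(58/q) ≢ 1 (mod 59) for each prime q ∈ {2, 29}.
g = 2: 2^29 ≡ 58; 2^2 ≡ 4 — none is 1, so 2 is a primitive root.
The smallest primitive root modulo 59 is 2.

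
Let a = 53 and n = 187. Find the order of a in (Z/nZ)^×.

By Lagrange's theorem, ord_187(53) divides φ(187) = φ(11·17) = (11−1)·(17−1) = 10·16 = 160 = 2^5 · 5.
Divisors of 160: 1, 2, 4, 5, 8, 10, 16, 20, 32, 40, 80, 160.
Evaluate successive powers at the divisors of 160:
53^1 ≡ 53
53^2 ≡ 4
53^4 ≡ 16
53^5 ≡ 100
53^8 ≡ 69
53^10 ≡ 89
53^16 ≡ 86
53^20 ≡ 67
53^32 ≡ 103
53^40 ≡ 1
So ord_187(53) = 40.

40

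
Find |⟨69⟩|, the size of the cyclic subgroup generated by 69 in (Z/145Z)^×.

28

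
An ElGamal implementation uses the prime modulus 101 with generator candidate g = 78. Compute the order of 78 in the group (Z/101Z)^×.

25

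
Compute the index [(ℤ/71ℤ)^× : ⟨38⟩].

Since 38 ∈ (Z/71Z)^×, its order divides φ(71) = 71 − 1 = 70 = 2 · 5 · 7.
Divisors of 70: 1, 2, 5, 7, 10, 14, 35, 70.
Evaluate successive powers at the divisors of 70:
38^1 ≡ 38 (mod 71)
38^2 ≡ 24 (mod 71)
38^5 ≡ 20 (mod 71)
38^7 ≡ 54 (mod 71)
38^10 ≡ 45 (mod 71)
38^14 ≡ 5 (mod 71)
38^35 ≡ 1 (mod 71) ✓
So ord_71(38) = 35, hence |⟨38⟩| = 35.
[(Z/71Z)^× : ⟨38⟩] = 70/35 = 2.

2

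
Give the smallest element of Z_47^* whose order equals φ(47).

φ(47) = 47 − 1 = 46 = 2 · 23.
g is a primitive root iff g^(46/q) ≢ 1 (mod 47) for each prime q ∈ {2, 23}.
g = 2: 2^23 ≡ 1 — hits 1, so not a primitive root.
g = 3: 3^23 ≡ 1 — hits 1, so not a primitive root.
g = 4: 4^23 ≡ 1 — hits 1, so not a primitive root.
g = 5: 5^23 ≡ 46; 5^2 ≡ 25 — none is 1, so 5 is a primitive root.
The smallest primitive root modulo 47 is 5.

5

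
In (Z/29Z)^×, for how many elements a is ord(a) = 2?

1

φ(29) = 29 − 1 = 28 = 2^2 · 7.
In a cyclic group of order 28, there are φ(d) elements of order d for each divisor d of 28, and zero for non-divisors.
2 | 28, and φ(2) = 2 − 1 = 1.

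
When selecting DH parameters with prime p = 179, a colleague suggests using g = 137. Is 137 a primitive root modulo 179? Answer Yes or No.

Yes

φ(179) = 179 − 1 = 178 = 2 · 89.
Test 137^(178/q) mod 179 for each prime factor q of 178:
137^89 ≡ 178 (mod 179)  [q = 2: ≢ 1 ✓]
137^2 ≡ 153 (mod 179)  [q = 89: ≢ 1 ✓]
Every test exponent gives a nontrivial residue, hence 137 generates the full group.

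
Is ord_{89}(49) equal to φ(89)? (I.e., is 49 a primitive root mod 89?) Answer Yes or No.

No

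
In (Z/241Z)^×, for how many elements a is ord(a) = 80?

32

φ(241) = 241 − 1 = 240 = 2^4 · 3 · 5.
In a cyclic group of order 240, there are φ(d) elements of order d for each divisor d of 240, and zero for non-divisors.
80 = 2^4 · 5 divides 240, and φ(80) = 32.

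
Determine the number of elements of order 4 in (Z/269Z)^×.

2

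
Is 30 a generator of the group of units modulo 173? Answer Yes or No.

Yes

φ(173) = 173 − 1 = 172 = 2^2 · 43.
Test 30^(172/q) mod 173 for each prime factor q of 172:
30^86 ≡ 172 (mod 173)  [q = 2: ≢ 1 ✓]
30^4 ≡ 14 (mod 173)  [q = 43: ≢ 1 ✓]
None equal 1, so ord_173(30) = 172: 30 is a primitive root.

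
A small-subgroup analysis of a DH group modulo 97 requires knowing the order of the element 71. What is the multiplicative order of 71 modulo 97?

Since 71 ∈ (Z/97Z)^×, its order divides φ(97) = 97 − 1 = 96 = 2^5 · 3.
Divisors of 96: 1, 2, 3, 4, 6, 8, 12, 16, 24, 32, 48, 96.
Check 71^d mod 97 for each divisor in increasing order:
71^1 ≡ 71
71^2 ≡ 94
71^3 ≡ 78
71^4 ≡ 9
71^6 ≡ 70
71^8 ≡ 81
71^12 ≡ 50
71^16 ≡ 62
71^24 ≡ 75
71^32 ≡ 61
71^48 ≡ 96
71^96 ≡ 1
The smallest such exponent is 96, so the order of 71 is 96.

96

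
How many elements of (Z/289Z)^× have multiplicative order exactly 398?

0

φ(289) = φ(17^2) = 17·(17−1) = 272 = 2^4 · 17.
Since (Z/289Z)^× is cyclic of order 272, the number of elements of order d is φ(d) when d | 272 and 0 otherwise.
398 does not divide 272, so no element of (Z/289Z)^× has order 398.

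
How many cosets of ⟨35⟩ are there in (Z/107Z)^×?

The order of 35 must divide φ(107) = 107 − 1 = 106 = 2 · 53.
Divisors of 106: 1, 2, 53, 106.
Check 35^d mod 107 for each divisor in increasing order:
35^1 ≡ 35 (mod 107)
35^2 ≡ 48 (mod 107)
35^53 ≡ 1 (mod 107) ✓
So ord_107(35) = 53, hence |⟨35⟩| = 53.
The index is φ(107) / ord(35) = 106 / 53 = 2.

2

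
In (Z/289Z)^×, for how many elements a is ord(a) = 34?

16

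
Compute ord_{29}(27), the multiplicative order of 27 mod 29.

28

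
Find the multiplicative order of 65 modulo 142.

70

By Lagrange's theorem, ord_142(65) divides φ(142) = φ(2)·φ(71) = 1·70 = 70 = 2 · 5 · 7.
Divisors of 70: 1, 2, 5, 7, 10, 14, 35, 70.
Test each divisor d:
65^1 ≡ 65 (mod 142)
65^2 ≡ 107 (mod 142)
65^5 ≡ 105 (mod 142)
65^7 ≡ 17 (mod 142)
65^10 ≡ 91 (mod 142)
65^14 ≡ 5 (mod 142)
65^35 ≡ 141 (mod 142)
65^70 ≡ 1 (mod 142) ✓
Therefore the multiplicative order of 65 modulo 142 is 70.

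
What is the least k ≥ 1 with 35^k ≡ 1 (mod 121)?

110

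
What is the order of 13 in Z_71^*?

By Lagrange's theorem, ord_71(13) divides φ(71) = 71 − 1 = 70 = 2 · 5 · 7.
Divisors of 70: 1, 2, 5, 7, 10, 14, 35, 70.
Check 13^d mod 71 for each divisor in increasing order:
13^1 ≡ 13
13^2 ≡ 27
13^5 ≡ 34
13^7 ≡ 66
13^10 ≡ 20
13^14 ≡ 25
13^35 ≡ 70
13^70 ≡ 1
Hence ord(13) = 70.

70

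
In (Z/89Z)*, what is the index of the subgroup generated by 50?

By Lagrange's theorem, ord_89(50) divides φ(89) = 89 − 1 = 88 = 2^3 · 11.
Divisors of 88: 1, 2, 4, 8, 11, 22, 44, 88.
Check 50^d mod 89 for each divisor in increasing order:
50^1 ≡ 50 (mod 89)
50^2 ≡ 8 (mod 89)
50^4 ≡ 64 (mod 89)
50^8 ≡ 2 (mod 89)
50^11 ≡ 88 (mod 89)
50^22 ≡ 1 (mod 89) ✓
Thus |⟨50⟩| = ord(50) = 22.
The index is φ(89) / ord(50) = 88 / 22 = 4.

4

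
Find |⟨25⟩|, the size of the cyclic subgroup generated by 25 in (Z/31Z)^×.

By Lagrange's theorem, ord_31(25) divides φ(31) = 31 − 1 = 30 = 2 · 3 · 5.
Divisors of 30: 1, 2, 3, 5, 6, 10, 15, 30.
Check 25^d mod 31 for each divisor in increasing order:
25^1 ≡ 25
25^2 ≡ 5
25^3 ≡ 1
So ord_31(25) = 3.

3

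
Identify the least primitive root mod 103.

5

φ(103) = 103 − 1 = 102 = 2 · 3 · 17.
g is a primitive root iff g^(102/q) ≢ 1 (mod 103) for each prime q ∈ {2, 3, 17}.
g = 2: 2^51 ≡ 1 — hits 1, so not a primitive root.
g = 3: 3^51 ≡ 102; 3^34 ≡ 1 — hits 1, so not a primitive root.
g = 4: 4^51 ≡ 1 — hits 1, so not a primitive root.
g = 5: 5^51 ≡ 102; 5^34 ≡ 56; 5^6 ≡ 72 — none is 1, so 5 is a primitive root.
So 5 is the smallest generator of (Z/103Z)^×.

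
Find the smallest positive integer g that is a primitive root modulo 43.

φ(43) = 43 − 1 = 42 = 2 · 3 · 7.
g is a primitive root iff g^(42/q) ≢ 1 (mod 43) for each prime q ∈ {2, 3, 7}.
g = 2: 2^21 ≡ 42; 2^14 ≡ 1 — hits 1, so not a primitive root.
g = 3: 3^21 ≡ 42; 3^14 ≡ 36; 3^6 ≡ 41 — none is 1, so 3 is a primitive root.
Hence the least primitive root of 43 is 3.

3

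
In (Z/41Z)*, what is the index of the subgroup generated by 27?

5

ord(27) | φ(41) = 41 − 1 = 40 = 2^3 · 5.
Divisors of 40: 1, 2, 4, 5, 8, 10, 20, 40.
Test each divisor d:
27^1 ≡ 27
27^2 ≡ 32
27^4 ≡ 40
27^5 ≡ 14
27^8 ≡ 1
The order of 27 is 8, so the subgroup it generates has 8 elements.
Index = |(Z/41Z)^×| / |⟨27⟩| = 40 / 8 = 5.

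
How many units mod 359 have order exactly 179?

178

φ(359) = 359 − 1 = 358 = 2 · 179.
In a cyclic group of order 358, there are φ(d) elements of order d for each divisor d of 358, and zero for non-divisors.
179 | 358, and φ(179) = 179 − 1 = 178.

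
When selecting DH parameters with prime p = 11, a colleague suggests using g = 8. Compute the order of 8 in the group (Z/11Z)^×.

10

Since 8 ∈ (Z/11Z)^×, its order divides φ(11) = 11 − 1 = 10 = 2 · 5.
Divisors of 10: 1, 2, 5, 10.
Compute 8^d (mod 11) for the divisors d until we hit 1:
8^1 ≡ 8
8^2 ≡ 9
8^5 ≡ 10
8^10 ≡ 1
The smallest such exponent is 10, so the order of 8 is 10.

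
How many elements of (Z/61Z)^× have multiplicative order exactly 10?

φ(61) = 61 − 1 = 60 = 2^2 · 3 · 5.
(Z/61Z)^× is cyclic (|G| = 60); a cyclic group of order m has exactly φ(d) elements of each order d | m, and none otherwise.
10 = 2 · 5 divides 60, and φ(10) = 4.

4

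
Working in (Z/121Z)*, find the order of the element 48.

55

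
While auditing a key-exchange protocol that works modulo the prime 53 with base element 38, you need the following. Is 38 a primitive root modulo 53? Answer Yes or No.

No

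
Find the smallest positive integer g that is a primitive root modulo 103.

φ(103) = 103 − 1 = 102 = 2 · 3 · 17.
g is a primitive root iff g^(102/q) ≢ 1 (mod 103) for each prime q ∈ {2, 3, 17}.
g = 2: 2^51 ≡ 1 — hits 1, so not a primitive root.
g = 3: 3^51 ≡ 102; 3^34 ≡ 1 — hits 1, so not a primitive root.
g = 4: 4^51 ≡ 1 — hits 1, so not a primitive root.
g = 5: 5^51 ≡ 102; 5^34 ≡ 56; 5^6 ≡ 72 — none is 1, so 5 is a primitive root.
Hence the least primitive root of 103 is 5.

5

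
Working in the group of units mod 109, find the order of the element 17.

By Lagrange's theorem, ord_109(17) divides φ(109) = 109 − 1 = 108 = 2^2 · 3^3.
Divisors of 108: 1, 2, 3, 4, 6, 9, 12, 18, 27, 36, 54, 108.
Check 17^d mod 109 for each divisor in increasing order:
17^1 ≡ 17 (mod 109)
17^2 ≡ 71 (mod 109)
17^3 ≡ 8 (mod 109)
17^4 ≡ 27 (mod 109)
17^6 ≡ 64 (mod 109)
17^9 ≡ 76 (mod 109)
17^12 ≡ 63 (mod 109)
17^18 ≡ 108 (mod 109)
17^27 ≡ 33 (mod 109)
17^36 ≡ 1 (mod 109) ✓
Hence ord(17) = 36.

36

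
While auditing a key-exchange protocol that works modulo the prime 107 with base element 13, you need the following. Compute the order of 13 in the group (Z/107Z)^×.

53

Since 13 ∈ (Z/107Z)^×, its order divides φ(107) = 107 − 1 = 106 = 2 · 53.
Divisors of 106: 1, 2, 53, 106.
Check 13^d mod 107 for each divisor in increasing order:
13^1 ≡ 13
13^2 ≡ 62
13^53 ≡ 1
The smallest such exponent is 53, so the order of 13 is 53.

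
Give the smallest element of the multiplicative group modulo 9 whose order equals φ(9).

2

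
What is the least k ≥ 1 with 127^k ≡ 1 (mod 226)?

28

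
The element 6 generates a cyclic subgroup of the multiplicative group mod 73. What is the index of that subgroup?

2

ord(6) | φ(73) = 73 − 1 = 72 = 2^3 · 3^2.
Divisors of 72: 1, 2, 3, 4, 6, 8, 9, 12, 18, 24, 36, 72.
Check 6^d mod 73 for each divisor in increasing order:
6^1 ≡ 6 (mod 73)
6^2 ≡ 36 (mod 73)
6^3 ≡ 70 (mod 73)
6^4 ≡ 55 (mod 73)
6^6 ≡ 9 (mod 73)
6^8 ≡ 32 (mod 73)
6^9 ≡ 46 (mod 73)
6^12 ≡ 8 (mod 73)
6^18 ≡ 72 (mod 73)
6^24 ≡ 64 (mod 73)
6^36 ≡ 1 (mod 73) ✓
Thus |⟨6⟩| = ord(6) = 36.
[(Z/73Z)^× : ⟨6⟩] = 72/36 = 2.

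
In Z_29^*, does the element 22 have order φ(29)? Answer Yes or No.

φ(29) = 29 − 1 = 28 = 2^2 · 7.
It suffices to check that the order of 22 is not a proper divisor of 28: compute 22^(28/q) for q ∈ {2, 7}.
22^14 ≡ 1 (mod 29)  [q = 2: ≡ 1 ✗]
22^4 ≡ 23 (mod 29)  [q = 7: ≢ 1 ✓]
22^14 ≡ 1 shows ord(22) | 14, strictly less than φ(29); not a primitive root.

No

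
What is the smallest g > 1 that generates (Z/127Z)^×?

3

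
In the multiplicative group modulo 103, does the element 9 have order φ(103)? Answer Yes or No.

φ(103) = 103 − 1 = 102 = 2 · 3 · 17.
An element g generates (Z/103Z)^× iff g^(102/q) ≢ 1 (mod 103) for each prime q ∈ {2, 3, 17}.
9^51 ≡ 1 (mod 103)  [q = 2: ≡ 1 ✗]
9^34 ≡ 1 (mod 103)  [q = 3: ≡ 1 ✗]
9^6 ≡ 64 (mod 103)  [q = 17: ≢ 1 ✓]
Since 9^51 ≡ 1, the order of 9 divides 51 < 102, so 9 is not a primitive root.

No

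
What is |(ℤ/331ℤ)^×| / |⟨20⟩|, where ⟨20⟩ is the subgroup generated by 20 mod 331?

The order of 20 must divide φ(331) = 331 − 1 = 330 = 2 · 3 · 5 · 11.
Divisors of 330: 1, 2, 3, 5, 6, 10, 11, 15, 22, 30, 33, 55, 66, 110, 165, 330.
Compute 20^d (mod 331) for the divisors d until we hit 1:
20^1 ≡ 20
20^2 ≡ 69
20^3 ≡ 56
20^5 ≡ 223
20^6 ≡ 157
20^10 ≡ 79
20^11 ≡ 256
20^15 ≡ 74
20^22 ≡ 329
20^30 ≡ 180
20^33 ≡ 150
20^55 ≡ 31
20^66 ≡ 323
20^110 ≡ 299
20^165 ≡ 1
Thus |⟨20⟩| = ord(20) = 165.
Index = |(Z/331Z)^×| / |⟨20⟩| = 330 / 165 = 2.

2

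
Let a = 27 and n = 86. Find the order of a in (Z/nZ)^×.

ord(27) | φ(86) = φ(2)·φ(43) = 1·42 = 42 = 2 · 3 · 7.
Divisors of 42: 1, 2, 3, 6, 7, 14, 21, 42.
Check 27^d mod 86 for each divisor in increasing order:
27^1 ≡ 27
27^2 ≡ 41
27^3 ≡ 75
27^6 ≡ 35
27^7 ≡ 85
27^14 ≡ 1
Therefore the multiplicative order of 27 modulo 86 is 14.

14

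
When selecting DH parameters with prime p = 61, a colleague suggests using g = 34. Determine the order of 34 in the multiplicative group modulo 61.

By Lagrange's theorem, ord_61(34) divides φ(61) = 61 − 1 = 60 = 2^2 · 3 · 5.
Divisors of 60: 1, 2, 3, 4, 5, 6, 10, 12, 15, 20, 30, 60.
Compute 34^d (mod 61) for the divisors d until we hit 1:
34^1 ≡ 34 (mod 61)
34^2 ≡ 58 (mod 61)
34^3 ≡ 20 (mod 61)
34^4 ≡ 9 (mod 61)
34^5 ≡ 1 (mod 61) ✓
The smallest such exponent is 5, so the order of 34 is 5.

5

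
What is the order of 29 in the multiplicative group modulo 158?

78

The order of 29 must divide φ(158) = φ(2)·φ(79) = 1·78 = 78 = 2 · 3 · 13.
Divisors of 78: 1, 2, 3, 6, 13, 26, 39, 78.
Compute 29^d (mod 158) for the divisors d until we hit 1:
29^1 ≡ 29
29^2 ≡ 51
29^3 ≡ 57
29^6 ≡ 89
29^13 ≡ 135
29^26 ≡ 55
29^39 ≡ 157
29^78 ≡ 1
Therefore the multiplicative order of 29 modulo 158 is 78.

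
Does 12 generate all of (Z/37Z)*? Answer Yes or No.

No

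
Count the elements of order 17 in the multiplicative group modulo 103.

φ(103) = 103 − 1 = 102 = 2 · 3 · 17.
Since (Z/103Z)^× is cyclic of order 102, the number of elements of order d is φ(d) when d | 102 and 0 otherwise.
17 | 102, and φ(17) = 17 − 1 = 16.

16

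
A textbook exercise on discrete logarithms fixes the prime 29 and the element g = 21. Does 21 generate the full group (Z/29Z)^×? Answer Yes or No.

Yes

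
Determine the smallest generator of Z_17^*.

3

φ(17) = 17 − 1 = 16 = 2^4.
Test candidates g = 2, 3, … against the prime factors q ∈ {2} of φ(17): g is a generator iff g^(16/q) ≢ 1 for every such q.
g = 2: 2^8 ≡ 1 — hits 1, so not a primitive root.
g = 3: 3^8 ≡ 16 — none is 1, so 3 is a primitive root.
Hence the least primitive root of 17 is 3.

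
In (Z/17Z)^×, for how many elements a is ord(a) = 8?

4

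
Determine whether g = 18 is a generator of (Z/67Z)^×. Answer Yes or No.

Yes

φ(67) = 67 − 1 = 66 = 2 · 3 · 11.
Test 18^(66/q) mod 67 for each prime factor q of 66:
18^33 ≡ 66 (mod 67)  [q = 2: ≢ 1 ✓]
18^22 ≡ 37 (mod 67)  [q = 3: ≢ 1 ✓]
18^6 ≡ 9 (mod 67)  [q = 11: ≢ 1 ✓]
Every test exponent gives a nontrivial residue, hence 18 generates the full group.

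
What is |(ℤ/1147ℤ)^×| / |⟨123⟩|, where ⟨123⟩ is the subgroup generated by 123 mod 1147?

By Lagrange's theorem, ord_1147(123) divides φ(1147) = φ(31·37) = (31−1)·(37−1) = 30·36 = 1080 = 2^3 · 3^3 · 5.
Divisors of 1080: 1, 2, 3, 4, 5, 6, 8, 9, 10, 12, 15, 18, 20, 24, 27, 30, 36, 40, 45, 54, 60, 72, 90, 108, 120, 135, 180, 216, 270, 360, 540, 1080.
Test each divisor d:
123^1 ≡ 123 (mod 1147)
123^2 ≡ 218 (mod 1147)
123^3 ≡ 433 (mod 1147)
123^4 ≡ 497 (mod 1147)
123^5 ≡ 340 (mod 1147)
123^6 ≡ 528 (mod 1147)
123^8 ≡ 404 (mod 1147)
123^9 ≡ 371 (mod 1147)
123^10 ≡ 900 (mod 1147)
123^12 ≡ 63 (mod 1147)
123^15 ≡ 898 (mod 1147)
123^18 ≡ 1 (mod 1147) ✓
So ord_1147(123) = 18, hence |⟨123⟩| = 18.
Index = |(Z/1147Z)^×| / |⟨123⟩| = 1080 / 18 = 60.

60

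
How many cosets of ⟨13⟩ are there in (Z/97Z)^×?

By Lagrange's theorem, ord_97(13) divides φ(97) = 97 − 1 = 96 = 2^5 · 3.
Divisors of 96: 1, 2, 3, 4, 6, 8, 12, 16, 24, 32, 48, 96.
Evaluate successive powers at the divisors of 96:
13^1 ≡ 13 (mod 97)
13^2 ≡ 72 (mod 97)
13^3 ≡ 63 (mod 97)
13^4 ≡ 43 (mod 97)
13^6 ≡ 89 (mod 97)
13^8 ≡ 6 (mod 97)
13^12 ≡ 64 (mod 97)
13^16 ≡ 36 (mod 97)
13^24 ≡ 22 (mod 97)
13^32 ≡ 35 (mod 97)
13^48 ≡ 96 (mod 97)
13^96 ≡ 1 (mod 97) ✓
So ord_97(13) = 96, hence |⟨13⟩| = 96.
[(Z/97Z)^× : ⟨13⟩] = 96/96 = 1.

1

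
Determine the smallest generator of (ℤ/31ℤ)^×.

φ(31) = 31 − 1 = 30 = 2 · 3 · 5.
Test candidates g = 2, 3, … against the prime factors q ∈ {2, 3, 5} of φ(31): g is a generator iff g^(30/q) ≢ 1 for every such q.
g = 2: 2^15 ≡ 1 — hits 1, so not a primitive root.
g = 3: 3^15 ≡ 30; 3^10 ≡ 25; 3^6 ≡ 16 — none is 1, so 3 is a primitive root.
Hence the least primitive root of 31 is 3.

3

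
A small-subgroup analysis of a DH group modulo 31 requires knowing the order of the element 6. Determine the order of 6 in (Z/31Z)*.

By Lagrange's theorem, ord_31(6) divides φ(31) = 31 − 1 = 30 = 2 · 3 · 5.
Divisors of 30: 1, 2, 3, 5, 6, 10, 15, 30.
Test each divisor d:
6^1 ≡ 6
6^2 ≡ 5
6^3 ≡ 30
6^5 ≡ 26
6^6 ≡ 1
Therefore the multiplicative order of 6 modulo 31 is 6.

6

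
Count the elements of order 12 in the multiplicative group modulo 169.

4

φ(169) = φ(13^2) = 13·(13−1) = 156 = 2^2 · 3 · 13.
Since (Z/169Z)^× is cyclic of order 156, the number of elements of order d is φ(d) when d | 156 and 0 otherwise.
12 = 2^2 · 3 divides 156, and φ(12) = 4.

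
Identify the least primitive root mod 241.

φ(241) = 241 − 1 = 240 = 2^4 · 3 · 5.
g is a primitive root iff g^(240/q) ≢ 1 (mod 241) for each prime q ∈ {2, 3, 5}.
g = 2: 2^120 ≡ 1 — hits 1, so not a primitive root.
g = 3: 3^120 ≡ 1 — hits 1, so not a primitive root.
g = 4: 4^120 ≡ 1 — hits 1, so not a primitive root.
g = 5: 5^120 ≡ 1 — hits 1, so not a primitive root.
g = 6: 6^120 ≡ 1 — hits 1, so not a primitive root.
g = 7: 7^120 ≡ 240; 7^80 ≡ 15; 7^48 ≡ 91 — none is 1, so 7 is a primitive root.
Hence the least primitive root of 241 is 7.

7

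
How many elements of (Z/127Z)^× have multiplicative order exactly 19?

0

φ(127) = 127 − 1 = 126 = 2 · 3^2 · 7.
(Z/127Z)^× is cyclic (|G| = 126); a cyclic group of order m has exactly φ(d) elements of each order d | m, and none otherwise.
19 does not divide 126, so no element of (Z/127Z)^× has order 19.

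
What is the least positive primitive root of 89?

φ(89) = 89 − 1 = 88 = 2^3 · 11.
g is a primitive root iff g^(88/q) ≢ 1 (mod 89) for each prime q ∈ {2, 11}.
g = 2: 2^44 ≡ 1 — hits 1, so not a primitive root.
g = 3: 3^44 ≡ 88; 3^8 ≡ 64 — none is 1, so 3 is a primitive root.
Hence the least primitive root of 89 is 3.

3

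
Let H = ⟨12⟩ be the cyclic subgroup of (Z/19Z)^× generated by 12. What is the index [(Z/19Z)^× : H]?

3

By Lagrange's theorem, ord_19(12) divides φ(19) = 19 − 1 = 18 = 2 · 3^2.
Divisors of 18: 1, 2, 3, 6, 9, 18.
Evaluate successive powers at the divisors of 18:
12^1 ≡ 12 (mod 19)
12^2 ≡ 11 (mod 19)
12^3 ≡ 18 (mod 19)
12^6 ≡ 1 (mod 19) ✓
The order of 12 is 6, so the subgroup it generates has 6 elements.
The index is φ(19) / ord(12) = 18 / 6 = 3.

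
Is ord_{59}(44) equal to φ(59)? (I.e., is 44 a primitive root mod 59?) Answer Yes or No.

φ(59) = 59 − 1 = 58 = 2 · 29.
Test 44^(58/q) mod 59 for each prime factor q of 58:
44^29 ≡ 58 (mod 59)  [q = 2: ≢ 1 ✓]
44^2 ≡ 48 (mod 59)  [q = 29: ≢ 1 ✓]
None equal 1, so ord_59(44) = 58: 44 is a primitive root.

Yes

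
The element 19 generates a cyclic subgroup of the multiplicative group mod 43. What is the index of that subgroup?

1

ord(19) | φ(43) = 43 − 1 = 42 = 2 · 3 · 7.
Divisors of 42: 1, 2, 3, 6, 7, 14, 21, 42.
Test each divisor d:
19^1 ≡ 19 (mod 43)
19^2 ≡ 17 (mod 43)
19^3 ≡ 22 (mod 43)
19^6 ≡ 11 (mod 43)
19^7 ≡ 37 (mod 43)
19^14 ≡ 36 (mod 43)
19^21 ≡ 42 (mod 43)
19^42 ≡ 1 (mod 43) ✓
So ord_43(19) = 42, hence |⟨19⟩| = 42.
[(Z/43Z)^× : ⟨19⟩] = 42/42 = 1.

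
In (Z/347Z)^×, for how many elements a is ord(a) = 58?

0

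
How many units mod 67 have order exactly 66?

20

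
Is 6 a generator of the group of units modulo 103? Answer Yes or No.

Yes

φ(103) = 103 − 1 = 102 = 2 · 3 · 17.
It suffices to check that the order of 6 is not a proper divisor of 102: compute 6^(102/q) for q ∈ {2, 3, 17}.
6^51 ≡ 102 (mod 103)  [q = 2: ≢ 1 ✓]
6^34 ≡ 46 (mod 103)  [q = 3: ≢ 1 ✓]
6^6 ≡ 100 (mod 103)  [q = 17: ≢ 1 ✓]
None equal 1, so ord_103(6) = 102: 6 is a primitive root.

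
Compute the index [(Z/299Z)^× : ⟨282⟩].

By Lagrange's theorem, ord_299(282) divides φ(299) = φ(13·23) = (13−1)·(23−1) = 12·22 = 264 = 2^3 · 3 · 11.
Divisors of 264: 1, 2, 3, 4, 6, 8, 11, 12, 22, 24, 33, 44, 66, 88, 132, 264.
Check 282^d mod 299 for each divisor in increasing order:
282^1 ≡ 282 (mod 299)
282^2 ≡ 289 (mod 299)
282^3 ≡ 170 (mod 299)
282^4 ≡ 100 (mod 299)
282^6 ≡ 196 (mod 299)
282^8 ≡ 133 (mod 299)
282^11 ≡ 185 (mod 299)
282^12 ≡ 144 (mod 299)
282^22 ≡ 139 (mod 299)
282^24 ≡ 105 (mod 299)
282^33 ≡ 1 (mod 299) ✓
Thus |⟨282⟩| = ord(282) = 33.
Index = |(Z/299Z)^×| / |⟨282⟩| = 264 / 33 = 8.

8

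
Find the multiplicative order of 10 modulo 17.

16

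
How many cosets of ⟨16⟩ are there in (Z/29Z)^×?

4

ord(16) | φ(29) = 29 − 1 = 28 = 2^2 · 7.
Divisors of 28: 1, 2, 4, 7, 14, 28.
Test each divisor d:
16^1 ≡ 16 (mod 29)
16^2 ≡ 24 (mod 29)
16^4 ≡ 25 (mod 29)
16^7 ≡ 1 (mod 29) ✓
Thus |⟨16⟩| = ord(16) = 7.
The index is φ(29) / ord(16) = 28 / 7 = 4.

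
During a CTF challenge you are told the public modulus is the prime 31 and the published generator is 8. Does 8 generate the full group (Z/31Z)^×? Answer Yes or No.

No

φ(31) = 31 − 1 = 30 = 2 · 3 · 5.
Test 8^(30/q) mod 31 for each prime factor q of 30:
8^15 ≡ 1 (mod 31)  [q = 2: ≡ 1 ✗]
8^10 ≡ 1 (mod 31)  [q = 3: ≡ 1 ✗]
8^6 ≡ 8 (mod 31)  [q = 5: ≢ 1 ✓]
Since 8^15 ≡ 1, the order of 8 divides 15 < 30, so 8 is not a primitive root.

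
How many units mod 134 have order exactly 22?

10

φ(134) = φ(2)·φ(67) = 1·66 = 66 = 2 · 3 · 11.
Since (Z/134Z)^× is cyclic of order 66, the number of elements of order d is φ(d) when d | 66 and 0 otherwise.
22 = 2 · 11 divides 66, and φ(22) = 10.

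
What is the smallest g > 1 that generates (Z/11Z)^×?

φ(11) = 11 − 1 = 10 = 2 · 5.
g is a primitive root iff g^(10/q) ≢ 1 (mod 11) for each prime q ∈ {2, 5}.
g = 2: 2^5 ≡ 10; 2^2 ≡ 4 — none is 1, so 2 is a primitive root.
So 2 is the smallest generator of (Z/11Z)^×.

2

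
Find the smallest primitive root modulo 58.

3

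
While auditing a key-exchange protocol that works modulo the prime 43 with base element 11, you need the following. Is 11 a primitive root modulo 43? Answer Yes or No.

No

φ(43) = 43 − 1 = 42 = 2 · 3 · 7.
Test 11^(42/q) mod 43 for each prime factor q of 42:
11^21 ≡ 1 (mod 43)  [q = 2: ≡ 1 ✗]
11^14 ≡ 1 (mod 43)  [q = 3: ≡ 1 ✗]
11^6 ≡ 4 (mod 43)  [q = 7: ≢ 1 ✓]
Since 11^21 ≡ 1, the order of 11 divides 21 < 42, so 11 is not a primitive root.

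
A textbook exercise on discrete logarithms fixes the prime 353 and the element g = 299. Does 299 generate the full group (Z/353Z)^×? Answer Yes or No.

Yes

φ(353) = 353 − 1 = 352 = 2^5 · 11.
Test 299^(352/q) mod 353 for each prime factor q of 352:
299^176 ≡ 352 (mod 353)  [q = 2: ≢ 1 ✓]
299^32 ≡ 185 (mod 353)  [q = 11: ≢ 1 ✓]
All checks pass, so 299 has order 352 and is a primitive root modulo 353.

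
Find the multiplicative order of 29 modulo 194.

96

Since 29 ∈ (Z/194Z)^×, its order divides φ(194) = φ(2)·φ(97) = 1·96 = 96 = 2^5 · 3.
Divisors of 96: 1, 2, 3, 4, 6, 8, 12, 16, 24, 32, 48, 96.
Compute 29^d (mod 194) for the divisors d until we hit 1:
29^1 ≡ 29 (mod 194)
29^2 ≡ 65 (mod 194)
29^3 ≡ 139 (mod 194)
29^4 ≡ 151 (mod 194)
29^6 ≡ 115 (mod 194)
29^8 ≡ 103 (mod 194)
29^12 ≡ 33 (mod 194)
29^16 ≡ 133 (mod 194)
29^24 ≡ 119 (mod 194)
29^32 ≡ 35 (mod 194)
29^48 ≡ 193 (mod 194)
29^96 ≡ 1 (mod 194) ✓
The smallest such exponent is 96, so the order of 29 is 96.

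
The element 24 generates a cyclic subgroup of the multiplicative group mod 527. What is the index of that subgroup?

ord(24) | φ(527) = φ(17·31) = (17−1)·(31−1) = 16·30 = 480 = 2^5 · 3 · 5.
Divisors of 480: 1, 2, 3, 4, 5, 6, 8, 10, 12, 15, 16, 20, 24, 30, 32, 40, 48, 60, 80, 96, 120, 160, 240, 480.
Check 24^d mod 527 for each divisor in increasing order:
24^1 ≡ 24 (mod 527)
24^2 ≡ 49 (mod 527)
24^3 ≡ 122 (mod 527)
24^4 ≡ 293 (mod 527)
24^5 ≡ 181 (mod 527)
24^6 ≡ 128 (mod 527)
24^8 ≡ 475 (mod 527)
24^10 ≡ 87 (mod 527)
24^12 ≡ 47 (mod 527)
24^15 ≡ 464 (mod 527)
24^16 ≡ 69 (mod 527)
24^20 ≡ 191 (mod 527)
24^24 ≡ 101 (mod 527)
24^30 ≡ 280 (mod 527)
24^32 ≡ 18 (mod 527)
24^40 ≡ 118 (mod 527)
24^48 ≡ 188 (mod 527)
24^60 ≡ 404 (mod 527)
24^80 ≡ 222 (mod 527)
24^96 ≡ 35 (mod 527)
24^120 ≡ 373 (mod 527)
24^160 ≡ 273 (mod 527)
24^240 ≡ 1 (mod 527) ✓
So ord_527(24) = 240, hence |⟨24⟩| = 240.
Index = |(Z/527Z)^×| / |⟨24⟩| = 480 / 240 = 2.

2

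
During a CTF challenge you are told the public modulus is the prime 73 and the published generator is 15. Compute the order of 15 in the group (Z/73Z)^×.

72

ord(15) | φ(73) = 73 − 1 = 72 = 2^3 · 3^2.
Divisors of 72: 1, 2, 3, 4, 6, 8, 9, 12, 18, 24, 36, 72.
Compute 15^d (mod 73) for the divisors d until we hit 1:
15^1 ≡ 15
15^2 ≡ 6
15^3 ≡ 17
15^4 ≡ 36
15^6 ≡ 70
15^8 ≡ 55
15^9 ≡ 22
15^12 ≡ 9
15^18 ≡ 46
15^24 ≡ 8
15^36 ≡ 72
15^72 ≡ 1
Hence ord(15) = 72.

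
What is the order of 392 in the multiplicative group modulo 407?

The order of 392 must divide φ(407) = φ(11·37) = (11−1)·(37−1) = 10·36 = 360 = 2^3 · 3^2 · 5.
Divisors of 360: 1, 2, 3, 4, 5, 6, 8, 9, 10, 12, 15, 18, 20, 24, 30, 36, 40, 45, 60, 72, 90, 120, 180, 360.
Check 392^d mod 407 for each divisor in increasing order:
392^1 ≡ 392
392^2 ≡ 225
392^3 ≡ 288
392^4 ≡ 157
392^5 ≡ 87
392^6 ≡ 323
392^8 ≡ 229
392^9 ≡ 228
392^10 ≡ 243
392^12 ≡ 137
392^15 ≡ 384
392^18 ≡ 295
392^20 ≡ 34
392^24 ≡ 47
392^30 ≡ 122
392^36 ≡ 334
392^40 ≡ 342
392^45 ≡ 43
392^60 ≡ 232
392^72 ≡ 38
392^90 ≡ 221
392^120 ≡ 100
392^180 ≡ 1
Therefore the multiplicative order of 392 modulo 407 is 180.

180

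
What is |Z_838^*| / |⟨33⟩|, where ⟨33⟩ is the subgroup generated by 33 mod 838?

By Lagrange's theorem, ord_838(33) divides φ(838) = φ(2)·φ(419) = 1·418 = 418 = 2 · 11 · 19.
Divisors of 418: 1, 2, 11, 19, 22, 38, 209, 418.
Evaluate successive powers at the divisors of 418:
33^1 ≡ 33 (mod 838)
33^2 ≡ 251 (mod 838)
33^11 ≡ 623 (mod 838)
33^19 ≡ 85 (mod 838)
33^22 ≡ 135 (mod 838)
33^38 ≡ 521 (mod 838)
33^209 ≡ 837 (mod 838)
33^418 ≡ 1 (mod 838) ✓
So ord_838(33) = 418, hence |⟨33⟩| = 418.
Index = |(Z/838Z)^×| / |⟨33⟩| = 418 / 418 = 1.

1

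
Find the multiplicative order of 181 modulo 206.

102

Since 181 ∈ (Z/206Z)^×, its order divides φ(206) = φ(2)·φ(103) = 1·102 = 102 = 2 · 3 · 17.
Divisors of 102: 1, 2, 3, 6, 17, 34, 51, 102.
Compute 181^d (mod 206) for the divisors d until we hit 1:
181^1 ≡ 181 (mod 206)
181^2 ≡ 7 (mod 206)
181^3 ≡ 31 (mod 206)
181^6 ≡ 137 (mod 206)
181^17 ≡ 47 (mod 206)
181^34 ≡ 149 (mod 206)
181^51 ≡ 205 (mod 206)
181^102 ≡ 1 (mod 206) ✓
So ord_206(181) = 102.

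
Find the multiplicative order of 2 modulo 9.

Since 2 ∈ (Z/9Z)^×, its order divides φ(9) = φ(3^2) = 3·(3−1) = 6 = 2 · 3.
Divisors of 6: 1, 2, 3, 6.
Test each divisor d:
2^1 ≡ 2
2^2 ≡ 4
2^3 ≡ 8
2^6 ≡ 1
Therefore the multiplicative order of 2 modulo 9 is 6.

6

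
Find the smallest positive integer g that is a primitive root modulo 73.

5

φ(73) = 73 − 1 = 72 = 2^3 · 3^2.
g is a primitive root iff g^(72/q) ≢ 1 (mod 73) for each prime q ∈ {2, 3}.
g = 2: 2^36 ≡ 1 — hits 1, so not a primitive root.
g = 3: 3^36 ≡ 1 — hits 1, so not a primitive root.
g = 4: 4^36 ≡ 1 — hits 1, so not a primitive root.
g = 5: 5^36 ≡ 72; 5^24 ≡ 8 — none is 1, so 5 is a primitive root.
So 5 is the smallest generator of (Z/73Z)^×.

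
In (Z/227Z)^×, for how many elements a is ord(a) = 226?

φ(227) = 227 − 1 = 226 = 2 · 113.
In a cyclic group of order 226, there are φ(d) elements of order d for each divisor d of 226, and zero for non-divisors.
226 = 2 · 113 divides 226, and φ(226) = 112.

112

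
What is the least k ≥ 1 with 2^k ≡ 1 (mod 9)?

6

Since 2 ∈ (Z/9Z)^×, its order divides φ(9) = φ(3^2) = 3·(3−1) = 6 = 2 · 3.
Divisors of 6: 1, 2, 3, 6.
Test each divisor d:
2^1 ≡ 2
2^2 ≡ 4
2^3 ≡ 8
2^6 ≡ 1
The smallest such exponent is 6, so the order of 2 is 6.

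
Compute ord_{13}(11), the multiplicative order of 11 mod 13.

ord(11) | φ(13) = 13 − 1 = 12 = 2^2 · 3.
Divisors of 12: 1, 2, 3, 4, 6, 12.
Compute 11^d (mod 13) for the divisors d until we hit 1:
11^1 ≡ 11
11^2 ≡ 4
11^3 ≡ 5
11^4 ≡ 3
11^6 ≡ 12
11^12 ≡ 1
So ord_13(11) = 12.

12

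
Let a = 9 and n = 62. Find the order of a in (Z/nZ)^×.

15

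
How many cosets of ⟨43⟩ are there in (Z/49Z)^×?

Since 43 ∈ (Z/49Z)^×, its order divides φ(49) = φ(7^2) = 7·(7−1) = 42 = 2 · 3 · 7.
Divisors of 42: 1, 2, 3, 6, 7, 14, 21, 42.
Evaluate successive powers at the divisors of 42:
43^1 ≡ 43
43^2 ≡ 36
43^3 ≡ 29
43^6 ≡ 8
43^7 ≡ 1
So ord_49(43) = 7, hence |⟨43⟩| = 7.
[(Z/49Z)^× : ⟨43⟩] = 42/7 = 6.

6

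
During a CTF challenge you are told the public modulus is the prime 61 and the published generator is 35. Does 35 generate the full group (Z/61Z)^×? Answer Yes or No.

Yes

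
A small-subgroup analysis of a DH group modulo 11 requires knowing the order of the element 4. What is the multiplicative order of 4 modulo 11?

5

ord(4) | φ(11) = 11 − 1 = 10 = 2 · 5.
Divisors of 10: 1, 2, 5, 10.
Test each divisor d:
4^1 ≡ 4 (mod 11)
4^2 ≡ 5 (mod 11)
4^5 ≡ 1 (mod 11) ✓
The smallest such exponent is 5, so the order of 4 is 5.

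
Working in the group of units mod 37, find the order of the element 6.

4

ord(6) | φ(37) = 37 − 1 = 36 = 2^2 · 3^2.
Divisors of 36: 1, 2, 3, 4, 6, 9, 12, 18, 36.
Evaluate successive powers at the divisors of 36:
6^1 ≡ 6
6^2 ≡ 36
6^3 ≡ 31
6^4 ≡ 1
The smallest such exponent is 4, so the order of 6 is 4.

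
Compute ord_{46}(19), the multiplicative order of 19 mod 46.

Since 19 ∈ (Z/46Z)^×, its order divides φ(46) = φ(2)·φ(23) = 1·22 = 22 = 2 · 11.
Divisors of 22: 1, 2, 11, 22.
Evaluate successive powers at the divisors of 22:
19^1 ≡ 19
19^2 ≡ 39
19^11 ≡ 45
19^22 ≡ 1
Therefore the multiplicative order of 19 modulo 46 is 22.

22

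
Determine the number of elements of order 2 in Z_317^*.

φ(317) = 317 − 1 = 316 = 2^2 · 79.
(Z/317Z)^× is cyclic (|G| = 316); a cyclic group of order m has exactly φ(d) elements of each order d | m, and none otherwise.
2 | 316, and φ(2) = 2 − 1 = 1.

1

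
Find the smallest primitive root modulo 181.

2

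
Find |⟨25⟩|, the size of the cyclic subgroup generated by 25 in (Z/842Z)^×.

105

By Lagrange's theorem, ord_842(25) divides φ(842) = φ(2)·φ(421) = 1·420 = 420 = 2^2 · 3 · 5 · 7.
Divisors of 420: 1, 2, 3, 4, 5, 6, 7, 10, 12, 14, 15, 20, 21, 28, 30, 35, 42, 60, 70, 84, 105, 140, 210, 420.
Test each divisor d:
25^1 ≡ 25 (mod 842)
25^2 ≡ 625 (mod 842)
25^3 ≡ 469 (mod 842)
25^4 ≡ 779 (mod 842)
25^5 ≡ 109 (mod 842)
25^6 ≡ 199 (mod 842)
25^7 ≡ 765 (mod 842)
25^10 ≡ 93 (mod 842)
25^12 ≡ 27 (mod 842)
25^14 ≡ 35 (mod 842)
25^15 ≡ 33 (mod 842)
25^20 ≡ 229 (mod 842)
25^21 ≡ 673 (mod 842)
25^28 ≡ 383 (mod 842)
25^30 ≡ 247 (mod 842)
25^35 ≡ 821 (mod 842)
25^42 ≡ 775 (mod 842)
25^60 ≡ 385 (mod 842)
25^70 ≡ 441 (mod 842)
25^84 ≡ 279 (mod 842)
25^105 ≡ 1 (mod 842) ✓
Therefore the multiplicative order of 25 modulo 842 is 105.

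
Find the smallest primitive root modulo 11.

2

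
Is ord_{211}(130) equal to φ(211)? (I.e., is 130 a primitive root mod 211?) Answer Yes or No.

Yes

φ(211) = 211 − 1 = 210 = 2 · 3 · 5 · 7.
130 is a primitive root mod 211 iff 130^(φ(211)/q) ≢ 1 for every prime q | φ(211), i.e. q ∈ {2, 3, 5, 7}.
130^105 ≡ 210 (mod 211)  [q = 2: ≢ 1 ✓]
130^70 ≡ 196 (mod 211)  [q = 3: ≢ 1 ✓]
130^42 ≡ 55 (mod 211)  [q = 5: ≢ 1 ✓]
130^30 ≡ 148 (mod 211)  [q = 7: ≢ 1 ✓]
None equal 1, so ord_211(130) = 210: 130 is a primitive root.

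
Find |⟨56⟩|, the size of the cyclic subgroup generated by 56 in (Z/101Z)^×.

ord(56) | φ(101) = 101 − 1 = 100 = 2^2 · 5^2.
Divisors of 100: 1, 2, 4, 5, 10, 20, 25, 50, 100.
Check 56^d mod 101 for each divisor in increasing order:
56^1 ≡ 56
56^2 ≡ 5
56^4 ≡ 25
56^5 ≡ 87
56^10 ≡ 95
56^20 ≡ 36
56^25 ≡ 1
So ord_101(56) = 25.

25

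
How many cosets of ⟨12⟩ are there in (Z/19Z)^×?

By Lagrange's theorem, ord_19(12) divides φ(19) = 19 − 1 = 18 = 2 · 3^2.
Divisors of 18: 1, 2, 3, 6, 9, 18.
Check 12^d mod 19 for each divisor in increasing order:
12^1 ≡ 12
12^2 ≡ 11
12^3 ≡ 18
12^6 ≡ 1
The order of 12 is 6, so the subgroup it generates has 6 elements.
[(Z/19Z)^× : ⟨12⟩] = 18/6 = 3.

3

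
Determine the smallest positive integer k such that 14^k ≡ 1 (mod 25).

ord(14) | φ(25) = φ(5^2) = 5·(5−1) = 20 = 2^2 · 5.
Divisors of 20: 1, 2, 4, 5, 10, 20.
Check 14^d mod 25 for each divisor in increasing order:
14^1 ≡ 14 (mod 25)
14^2 ≡ 21 (mod 25)
14^4 ≡ 16 (mod 25)
14^5 ≡ 24 (mod 25)
14^10 ≡ 1 (mod 25) ✓
Hence ord(14) = 10.

10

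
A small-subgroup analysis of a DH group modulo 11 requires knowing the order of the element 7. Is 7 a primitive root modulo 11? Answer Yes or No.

Yes

φ(11) = 11 − 1 = 10 = 2 · 5.
Test 7^(10/q) mod 11 for each prime factor q of 10:
7^5 ≡ 10 (mod 11)  [q = 2: ≢ 1 ✓]
7^2 ≡ 5 (mod 11)  [q = 5: ≢ 1 ✓]
All checks pass, so 7 has order 10 and is a primitive root modulo 11.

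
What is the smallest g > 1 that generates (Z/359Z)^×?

φ(359) = 359 − 1 = 358 = 2 · 179.
Test candidates g = 2, 3, … against the prime factors q ∈ {2, 179} of φ(359): g is a generator iff g^(358/q) ≢ 1 for every such q.
g = 2: 2^179 ≡ 1 — hits 1, so not a primitive root.
g = 3: 3^179 ≡ 1 — hits 1, so not a primitive root.
g = 4: 4^179 ≡ 1 — hits 1, so not a primitive root.
g = 5: 5^179 ≡ 1 — hits 1, so not a primitive root.
g = 6: 6^179 ≡ 1 — hits 1, so not a primitive root.
g = 7: 7^179 ≡ 358; 7^2 ≡ 49 — none is 1, so 7 is a primitive root.
So 7 is the smallest generator of (Z/359Z)^×.

7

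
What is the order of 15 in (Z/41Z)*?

40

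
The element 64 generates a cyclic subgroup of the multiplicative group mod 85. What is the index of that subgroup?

16

By Lagrange's theorem, ord_85(64) divides φ(85) = φ(5·17) = (5−1)·(17−1) = 4·16 = 64 = 2^6.
Divisors of 64: 1, 2, 4, 8, 16, 32, 64.
Test each divisor d:
64^1 ≡ 64
64^2 ≡ 16
64^4 ≡ 1
So ord_85(64) = 4, hence |⟨64⟩| = 4.
[(Z/85Z)^× : ⟨64⟩] = 64/4 = 16.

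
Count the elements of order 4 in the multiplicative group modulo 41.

φ(41) = 41 − 1 = 40 = 2^3 · 5.
Since (Z/41Z)^× is cyclic of order 40, the number of elements of order d is φ(d) when d | 40 and 0 otherwise.
4 = 2^2 divides 40, and φ(4) = 2.

2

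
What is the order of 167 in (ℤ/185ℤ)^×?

Since 167 ∈ (Z/185Z)^×, its order divides φ(185) = φ(5·37) = (5−1)·(37−1) = 4·36 = 144 = 2^4 · 3^2.
Divisors of 144: 1, 2, 3, 4, 6, 8, 9, 12, 16, 18, 24, 36, 48, 72, 144.
Test each divisor d:
167^1 ≡ 167 (mod 185)
167^2 ≡ 139 (mod 185)
167^3 ≡ 88 (mod 185)
167^4 ≡ 81 (mod 185)
167^6 ≡ 159 (mod 185)
167^8 ≡ 86 (mod 185)
167^9 ≡ 117 (mod 185)
167^12 ≡ 121 (mod 185)
167^16 ≡ 181 (mod 185)
167^18 ≡ 184 (mod 185)
167^24 ≡ 26 (mod 185)
167^36 ≡ 1 (mod 185) ✓
The smallest such exponent is 36, so the order of 167 is 36.

36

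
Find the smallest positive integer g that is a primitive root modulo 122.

7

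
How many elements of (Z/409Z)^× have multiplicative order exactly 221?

0

φ(409) = 409 − 1 = 408 = 2^3 · 3 · 17.
Since (Z/409Z)^× is cyclic of order 408, the number of elements of order d is φ(d) when d | 408 and 0 otherwise.
Since 221 ∤ 408, the count is 0.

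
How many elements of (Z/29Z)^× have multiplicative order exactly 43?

φ(29) = 29 − 1 = 28 = 2^2 · 7.
Since (Z/29Z)^× is cyclic of order 28, the number of elements of order d is φ(d) when d | 28 and 0 otherwise.
Here 28 is not a multiple of 43, so there are no elements of order 43.

0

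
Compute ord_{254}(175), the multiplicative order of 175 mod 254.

By Lagrange's theorem, ord_254(175) divides φ(254) = φ(2)·φ(127) = 1·126 = 126 = 2 · 3^2 · 7.
Divisors of 126: 1, 2, 3, 6, 7, 9, 14, 18, 21, 42, 63, 126.
Evaluate successive powers at the divisors of 126:
175^1 ≡ 175 (mod 254)
175^2 ≡ 145 (mod 254)
175^3 ≡ 229 (mod 254)
175^6 ≡ 117 (mod 254)
175^7 ≡ 155 (mod 254)
175^9 ≡ 123 (mod 254)
175^14 ≡ 149 (mod 254)
175^18 ≡ 143 (mod 254)
175^21 ≡ 235 (mod 254)
175^42 ≡ 107 (mod 254)
175^63 ≡ 253 (mod 254)
175^126 ≡ 1 (mod 254) ✓
Therefore the multiplicative order of 175 modulo 254 is 126.

126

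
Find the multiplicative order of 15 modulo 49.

7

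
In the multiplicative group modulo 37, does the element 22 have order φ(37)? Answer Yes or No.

Yes

φ(37) = 37 − 1 = 36 = 2^2 · 3^2.
Test 22^(36/q) mod 37 for each prime factor q of 36:
22^18 ≡ 36 (mod 37)  [q = 2: ≢ 1 ✓]
22^12 ≡ 26 (mod 37)  [q = 3: ≢ 1 ✓]
All checks pass, so 22 has order 36 and is a primitive root modulo 37.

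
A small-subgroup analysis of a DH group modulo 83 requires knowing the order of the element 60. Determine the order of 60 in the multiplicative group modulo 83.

82

By Lagrange's theorem, ord_83(60) divides φ(83) = 83 − 1 = 82 = 2 · 41.
Divisors of 82: 1, 2, 41, 82.
Test each divisor d:
60^1 ≡ 60 (mod 83)
60^2 ≡ 31 (mod 83)
60^41 ≡ 82 (mod 83)
60^82 ≡ 1 (mod 83) ✓
The smallest such exponent is 82, so the order of 60 is 82.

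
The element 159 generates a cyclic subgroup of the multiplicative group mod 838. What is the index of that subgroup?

1

Since 159 ∈ (Z/838Z)^×, its order divides φ(838) = φ(2)·φ(419) = 1·418 = 418 = 2 · 11 · 19.
Divisors of 418: 1, 2, 11, 19, 22, 38, 209, 418.
Check 159^d mod 838 for each divisor in increasing order:
159^1 ≡ 159
159^2 ≡ 141
159^11 ≡ 789
159^19 ≡ 709
159^22 ≡ 725
159^38 ≡ 719
159^209 ≡ 837
159^418 ≡ 1
So ord_838(159) = 418, hence |⟨159⟩| = 418.
[(Z/838Z)^× : ⟨159⟩] = 418/418 = 1.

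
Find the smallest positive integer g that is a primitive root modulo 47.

5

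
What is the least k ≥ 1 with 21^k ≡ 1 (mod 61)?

12

The order of 21 must divide φ(61) = 61 − 1 = 60 = 2^2 · 3 · 5.
Divisors of 60: 1, 2, 3, 4, 5, 6, 10, 12, 15, 20, 30, 60.
Evaluate successive powers at the divisors of 60:
21^1 ≡ 21 (mod 61)
21^2 ≡ 14 (mod 61)
21^3 ≡ 50 (mod 61)
21^4 ≡ 13 (mod 61)
21^5 ≡ 29 (mod 61)
21^6 ≡ 60 (mod 61)
21^10 ≡ 48 (mod 61)
21^12 ≡ 1 (mod 61) ✓
The smallest such exponent is 12, so the order of 21 is 12.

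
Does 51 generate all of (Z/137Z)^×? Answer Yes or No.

Yes

φ(137) = 137 − 1 = 136 = 2^3 · 17.
It suffices to check that the order of 51 is not a proper divisor of 136: compute 51^(136/q) for q ∈ {2, 17}.
51^68 ≡ 136 (mod 137)  [q = 2: ≢ 1 ✓]
51^8 ≡ 16 (mod 137)  [q = 17: ≢ 1 ✓]
None equal 1, so ord_137(51) = 136: 51 is a primitive root.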